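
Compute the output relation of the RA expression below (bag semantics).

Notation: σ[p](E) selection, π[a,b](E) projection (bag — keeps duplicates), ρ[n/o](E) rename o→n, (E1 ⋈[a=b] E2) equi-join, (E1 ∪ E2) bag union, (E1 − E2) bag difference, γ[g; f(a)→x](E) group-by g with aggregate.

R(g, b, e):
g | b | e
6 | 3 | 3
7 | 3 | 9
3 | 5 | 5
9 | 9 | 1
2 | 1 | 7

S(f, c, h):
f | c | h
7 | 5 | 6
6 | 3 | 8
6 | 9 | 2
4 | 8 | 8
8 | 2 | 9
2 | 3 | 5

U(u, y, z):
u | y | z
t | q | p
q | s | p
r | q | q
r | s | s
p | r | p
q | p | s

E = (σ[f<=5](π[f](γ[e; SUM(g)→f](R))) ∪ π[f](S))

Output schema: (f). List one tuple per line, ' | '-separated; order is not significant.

Row counts bottom-up:
  R → 5
  γ[e; SUM(g)→f](R) → 5
  π[f](γ[e; SUM(g)→f](R)) → 5
  σ[f<=5](π[f](γ[e; SUM(g)→f](R))) → 2
  S → 6
  π[f](S) → 6
  (σ[f<=5](π[f](γ[e; SUM(g)→f](R))) ∪ π[f](S)) → 8

== RESULT ==
f
2
2
3
4
6
6
7
8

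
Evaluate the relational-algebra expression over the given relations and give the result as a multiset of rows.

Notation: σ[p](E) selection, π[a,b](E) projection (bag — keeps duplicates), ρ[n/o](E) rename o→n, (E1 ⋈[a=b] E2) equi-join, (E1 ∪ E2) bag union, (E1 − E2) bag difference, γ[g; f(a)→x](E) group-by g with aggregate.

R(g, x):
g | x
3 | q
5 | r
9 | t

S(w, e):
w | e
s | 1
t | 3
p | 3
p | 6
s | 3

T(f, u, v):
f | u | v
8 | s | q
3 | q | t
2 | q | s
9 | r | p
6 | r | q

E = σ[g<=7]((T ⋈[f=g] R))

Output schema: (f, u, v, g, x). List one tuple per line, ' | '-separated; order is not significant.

Row counts bottom-up:
  T → 5
  R → 3
  (T ⋈[f=g] R) → 2
  σ[g<=7]((T ⋈[f=g] R)) → 1

== RESULT ==
f | u | v | g | x
3 | q | t | 3 | q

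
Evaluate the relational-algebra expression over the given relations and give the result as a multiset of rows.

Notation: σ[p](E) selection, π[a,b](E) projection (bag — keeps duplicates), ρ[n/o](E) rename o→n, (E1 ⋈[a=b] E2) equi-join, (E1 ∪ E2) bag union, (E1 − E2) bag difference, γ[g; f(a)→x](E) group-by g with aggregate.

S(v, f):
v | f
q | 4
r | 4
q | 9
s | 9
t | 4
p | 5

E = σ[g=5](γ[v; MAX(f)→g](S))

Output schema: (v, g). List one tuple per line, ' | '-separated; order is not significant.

Subexpression sizes:
  S → 6
  γ[v; MAX(f)→g](S) → 5
  σ[g=5](γ[v; MAX(f)→g](S)) → 1

== RESULT ==
v | g
p | 5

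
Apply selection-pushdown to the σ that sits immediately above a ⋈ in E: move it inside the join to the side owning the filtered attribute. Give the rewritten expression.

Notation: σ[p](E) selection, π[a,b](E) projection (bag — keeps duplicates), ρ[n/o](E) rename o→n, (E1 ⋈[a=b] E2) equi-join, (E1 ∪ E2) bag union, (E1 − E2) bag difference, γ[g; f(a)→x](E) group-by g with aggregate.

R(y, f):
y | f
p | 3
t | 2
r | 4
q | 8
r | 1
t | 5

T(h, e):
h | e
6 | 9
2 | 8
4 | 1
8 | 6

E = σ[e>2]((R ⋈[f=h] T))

σ filters on e, owned by the right side.
E' = (R ⋈[f=h] σ[e>2](T))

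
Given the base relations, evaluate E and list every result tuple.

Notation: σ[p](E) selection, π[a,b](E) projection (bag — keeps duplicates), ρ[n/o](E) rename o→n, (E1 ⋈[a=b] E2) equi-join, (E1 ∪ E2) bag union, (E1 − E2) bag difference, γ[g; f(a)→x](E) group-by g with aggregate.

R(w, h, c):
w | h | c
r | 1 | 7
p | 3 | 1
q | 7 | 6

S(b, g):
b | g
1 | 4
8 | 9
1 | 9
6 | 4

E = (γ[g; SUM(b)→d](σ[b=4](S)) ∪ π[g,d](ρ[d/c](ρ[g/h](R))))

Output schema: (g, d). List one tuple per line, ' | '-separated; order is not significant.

Per-node cardinality:
  S → 4
  σ[b=4](S) → 0
  γ[g; SUM(b)→d](σ[b=4](S)) → 0
  R → 3
  ρ[g/h](R) → 3
  ρ[d/c](ρ[g/h](R)) → 3
  π[g,d](ρ[d/c](ρ[g/h](R))) → 3
  (γ[g; SUM(b)→d](σ[b=4](S)) ∪ π[g,d](ρ[d/c](ρ[g/h](R)))) → 3

== RESULT ==
g | d
1 | 7
3 | 1
7 | 6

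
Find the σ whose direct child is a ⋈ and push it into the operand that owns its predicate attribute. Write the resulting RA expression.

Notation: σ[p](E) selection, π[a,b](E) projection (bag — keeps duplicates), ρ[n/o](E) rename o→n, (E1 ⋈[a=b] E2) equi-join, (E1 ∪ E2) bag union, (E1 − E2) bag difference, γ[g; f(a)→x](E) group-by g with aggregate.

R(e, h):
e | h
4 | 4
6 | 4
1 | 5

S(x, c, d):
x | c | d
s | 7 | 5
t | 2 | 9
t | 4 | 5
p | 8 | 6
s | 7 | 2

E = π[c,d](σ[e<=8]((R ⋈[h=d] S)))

σ filters on e, owned by the left side.
E' = π[c,d]((σ[e<=8](R) ⋈[h=d] S))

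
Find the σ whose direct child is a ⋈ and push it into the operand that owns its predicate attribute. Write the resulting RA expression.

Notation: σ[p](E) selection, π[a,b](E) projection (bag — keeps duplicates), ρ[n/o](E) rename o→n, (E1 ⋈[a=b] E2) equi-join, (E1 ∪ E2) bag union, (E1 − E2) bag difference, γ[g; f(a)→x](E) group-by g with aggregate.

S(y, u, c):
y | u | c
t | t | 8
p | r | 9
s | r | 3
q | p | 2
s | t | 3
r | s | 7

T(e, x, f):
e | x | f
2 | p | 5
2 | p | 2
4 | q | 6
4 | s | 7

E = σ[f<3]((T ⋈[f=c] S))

σ filters on f, owned by the left side.
E' = (σ[f<3](T) ⋈[f=c] S)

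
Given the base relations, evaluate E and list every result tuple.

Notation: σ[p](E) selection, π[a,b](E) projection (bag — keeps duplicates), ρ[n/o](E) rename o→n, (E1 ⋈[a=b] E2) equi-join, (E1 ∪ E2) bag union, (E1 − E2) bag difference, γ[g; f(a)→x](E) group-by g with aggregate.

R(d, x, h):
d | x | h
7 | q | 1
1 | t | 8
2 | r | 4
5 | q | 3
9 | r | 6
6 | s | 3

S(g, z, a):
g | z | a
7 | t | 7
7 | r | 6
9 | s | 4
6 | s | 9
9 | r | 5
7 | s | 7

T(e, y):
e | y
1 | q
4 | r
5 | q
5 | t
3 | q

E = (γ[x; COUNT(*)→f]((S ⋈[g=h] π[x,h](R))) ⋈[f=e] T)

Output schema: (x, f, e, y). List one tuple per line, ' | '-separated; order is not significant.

Stepwise |·|:
  S → 6
  R → 6
  π[x,h](R) → 6
  (S ⋈[g=h] π[x,h](R)) → 1
  γ[x; COUNT(*)→f]((S ⋈[g=h] π[x,h](R))) → 1
  T → 5
  (γ[x; COUNT(*)→f]((S ⋈[g=h] π[x,h](R))) ⋈[f=e] T) → 1

== RESULT ==
x | f | e | y
r | 1 | 1 | q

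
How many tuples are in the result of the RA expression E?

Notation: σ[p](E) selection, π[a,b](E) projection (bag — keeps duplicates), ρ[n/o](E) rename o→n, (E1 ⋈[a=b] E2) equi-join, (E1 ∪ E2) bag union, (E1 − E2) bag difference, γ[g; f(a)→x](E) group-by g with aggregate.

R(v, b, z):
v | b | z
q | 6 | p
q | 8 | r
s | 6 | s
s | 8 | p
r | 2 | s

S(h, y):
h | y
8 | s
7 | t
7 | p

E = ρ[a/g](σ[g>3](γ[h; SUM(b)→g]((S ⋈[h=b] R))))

Stepwise |·|:
  S → 3
  R → 5
  (S ⋈[h=b] R) → 2
  γ[h; SUM(b)→g]((S ⋈[h=b] R)) → 1
  σ[g>3](γ[h; SUM(b)→g]((S ⋈[h=b] R))) → 1
  ρ[a/g](σ[g>3](γ[h; SUM(b)→g]((S ⋈[h=b] R)))) → 1

|E| = 1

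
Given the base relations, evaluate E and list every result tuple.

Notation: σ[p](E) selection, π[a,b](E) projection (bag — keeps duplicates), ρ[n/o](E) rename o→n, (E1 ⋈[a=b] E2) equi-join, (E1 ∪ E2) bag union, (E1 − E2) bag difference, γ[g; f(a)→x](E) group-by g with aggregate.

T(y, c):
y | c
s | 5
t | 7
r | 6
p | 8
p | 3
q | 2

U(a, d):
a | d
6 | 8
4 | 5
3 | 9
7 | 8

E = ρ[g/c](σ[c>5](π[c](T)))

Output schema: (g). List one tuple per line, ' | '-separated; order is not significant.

Subexpression sizes:
  T → 6
  π[c](T) → 6
  σ[c>5](π[c](T)) → 3
  ρ[g/c](σ[c>5](π[c](T))) → 3

== RESULT ==
g
6
7
8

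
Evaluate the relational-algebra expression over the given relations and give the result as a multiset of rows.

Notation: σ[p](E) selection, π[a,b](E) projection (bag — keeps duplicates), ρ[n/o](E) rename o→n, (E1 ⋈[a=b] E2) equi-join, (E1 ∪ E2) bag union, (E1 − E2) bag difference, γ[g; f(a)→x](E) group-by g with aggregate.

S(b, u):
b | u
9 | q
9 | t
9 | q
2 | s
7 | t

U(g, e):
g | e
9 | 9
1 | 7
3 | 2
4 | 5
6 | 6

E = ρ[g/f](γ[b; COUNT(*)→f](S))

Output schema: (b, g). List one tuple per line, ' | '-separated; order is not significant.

Stepwise |·|:
  S → 5
  γ[b; COUNT(*)→f](S) → 3
  ρ[g/f](γ[b; COUNT(*)→f](S)) → 3

== RESULT ==
b | g
2 | 1
7 | 1
9 | 3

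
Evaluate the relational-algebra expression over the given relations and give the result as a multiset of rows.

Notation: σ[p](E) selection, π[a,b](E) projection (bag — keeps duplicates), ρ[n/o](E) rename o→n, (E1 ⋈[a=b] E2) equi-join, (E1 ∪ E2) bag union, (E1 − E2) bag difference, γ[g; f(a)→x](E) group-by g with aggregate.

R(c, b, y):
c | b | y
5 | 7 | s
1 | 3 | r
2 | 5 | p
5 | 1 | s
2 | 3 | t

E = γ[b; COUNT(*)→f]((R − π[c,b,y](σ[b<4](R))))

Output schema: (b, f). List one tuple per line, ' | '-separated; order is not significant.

Row counts bottom-up:
  R → 5
  R → 5
  σ[b<4](R) → 3
  π[c,b,y](σ[b<4](R)) → 3
  (R − π[c,b,y](σ[b<4](R))) → 2
  γ[b; COUNT(*)→f]((R − π[c,b,y](σ[b<4](R)))) → 2

== RESULT ==
b | f
5 | 1
7 | 1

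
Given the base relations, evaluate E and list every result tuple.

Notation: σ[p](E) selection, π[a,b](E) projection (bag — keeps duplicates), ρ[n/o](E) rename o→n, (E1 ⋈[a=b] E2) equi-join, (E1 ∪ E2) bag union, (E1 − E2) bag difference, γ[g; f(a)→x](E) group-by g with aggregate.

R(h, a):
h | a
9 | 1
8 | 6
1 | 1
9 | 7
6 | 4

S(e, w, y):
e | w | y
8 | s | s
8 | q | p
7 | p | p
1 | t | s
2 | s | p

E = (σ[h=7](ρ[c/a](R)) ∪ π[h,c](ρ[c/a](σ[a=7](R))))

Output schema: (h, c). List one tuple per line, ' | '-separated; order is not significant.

Subexpression sizes:
  R → 5
  ρ[c/a](R) → 5
  σ[h=7](ρ[c/a](R)) → 0
  R → 5
  σ[a=7](R) → 1
  ρ[c/a](σ[a=7](R)) → 1
  π[h,c](ρ[c/a](σ[a=7](R))) → 1
  (σ[h=7](ρ[c/a](R)) ∪ π[h,c](ρ[c/a](σ[a=7](R)))) → 1

== RESULT ==
h | c
9 | 7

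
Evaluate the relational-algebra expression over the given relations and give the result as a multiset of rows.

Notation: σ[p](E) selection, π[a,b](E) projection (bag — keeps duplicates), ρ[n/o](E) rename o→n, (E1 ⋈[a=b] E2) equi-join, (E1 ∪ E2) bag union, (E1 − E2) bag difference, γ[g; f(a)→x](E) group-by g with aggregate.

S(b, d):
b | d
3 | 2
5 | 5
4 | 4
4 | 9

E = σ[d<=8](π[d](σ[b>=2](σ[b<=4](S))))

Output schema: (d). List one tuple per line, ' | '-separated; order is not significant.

Stepwise |·|:
  S → 4
  σ[b<=4](S) → 3
  σ[b>=2](σ[b<=4](S)) → 3
  π[d](σ[b>=2](σ[b<=4](S))) → 3
  σ[d<=8](π[d](σ[b>=2](σ[b<=4](S)))) → 2

== RESULT ==
d
2
4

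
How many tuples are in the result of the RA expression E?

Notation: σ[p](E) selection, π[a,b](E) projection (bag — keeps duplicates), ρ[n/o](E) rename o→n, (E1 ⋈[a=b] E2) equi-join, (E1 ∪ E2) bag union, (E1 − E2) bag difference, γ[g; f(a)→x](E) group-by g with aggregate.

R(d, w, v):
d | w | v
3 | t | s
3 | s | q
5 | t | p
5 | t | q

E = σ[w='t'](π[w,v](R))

Per-node cardinality:
  R → 4
  π[w,v](R) → 4
  σ[w='t'](π[w,v](R)) → 3

|E| = 3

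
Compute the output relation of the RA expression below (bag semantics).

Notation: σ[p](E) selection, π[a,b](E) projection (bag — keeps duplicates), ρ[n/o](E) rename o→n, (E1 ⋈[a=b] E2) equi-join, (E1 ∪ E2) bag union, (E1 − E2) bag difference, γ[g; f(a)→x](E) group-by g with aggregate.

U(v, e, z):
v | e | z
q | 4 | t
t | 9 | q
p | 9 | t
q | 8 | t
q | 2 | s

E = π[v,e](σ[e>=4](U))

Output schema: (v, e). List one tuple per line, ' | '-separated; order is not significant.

Per-node cardinality:
  U → 5
  σ[e>=4](U) → 4
  π[v,e](σ[e>=4](U)) → 4

== RESULT ==
v | e
p | 9
q | 4
q | 8
t | 9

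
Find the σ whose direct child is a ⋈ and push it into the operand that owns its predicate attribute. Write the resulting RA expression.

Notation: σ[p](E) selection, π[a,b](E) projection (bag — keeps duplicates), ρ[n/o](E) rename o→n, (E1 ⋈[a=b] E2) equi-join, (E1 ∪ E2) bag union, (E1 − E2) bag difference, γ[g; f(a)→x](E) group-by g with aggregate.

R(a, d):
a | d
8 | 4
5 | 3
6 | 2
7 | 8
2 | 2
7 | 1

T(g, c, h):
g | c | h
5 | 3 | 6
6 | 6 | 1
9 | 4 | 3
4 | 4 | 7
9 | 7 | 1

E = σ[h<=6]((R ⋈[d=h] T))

σ filters on h, owned by the right side.
E' = (R ⋈[d=h] σ[h<=6](T))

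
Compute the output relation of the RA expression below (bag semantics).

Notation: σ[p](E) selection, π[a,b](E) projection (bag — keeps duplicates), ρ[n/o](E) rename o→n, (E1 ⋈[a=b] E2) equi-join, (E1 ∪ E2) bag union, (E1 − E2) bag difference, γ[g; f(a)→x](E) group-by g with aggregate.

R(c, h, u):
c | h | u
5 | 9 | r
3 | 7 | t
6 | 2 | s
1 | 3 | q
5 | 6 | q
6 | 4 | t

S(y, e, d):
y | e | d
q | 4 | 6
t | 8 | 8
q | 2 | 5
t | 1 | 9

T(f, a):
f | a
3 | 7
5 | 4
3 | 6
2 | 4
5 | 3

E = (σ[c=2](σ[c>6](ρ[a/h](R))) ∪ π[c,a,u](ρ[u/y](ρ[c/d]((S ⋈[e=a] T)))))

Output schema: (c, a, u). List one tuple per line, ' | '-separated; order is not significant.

Row counts bottom-up:
  R → 6
  ρ[a/h](R) → 6
  σ[c>6](ρ[a/h](R)) → 0
  σ[c=2](σ[c>6](ρ[a/h](R))) → 0
  S → 4
  T → 5
  (S ⋈[e=a] T) → 2
  ρ[c/d]((S ⋈[e=a] T)) → 2
  ρ[u/y](ρ[c/d]((S ⋈[e=a] T))) → 2
  π[c,a,u](ρ[u/y](ρ[c/d]((S ⋈[e=a] T)))) → 2
  (σ[c=2](σ[c>6](ρ[a/h](R))) ∪ π[c,a,u](ρ[u/y](ρ[c/d]((S ⋈[e=a] T))))) → 2

== RESULT ==
c | a | u
6 | 4 | q
6 | 4 | q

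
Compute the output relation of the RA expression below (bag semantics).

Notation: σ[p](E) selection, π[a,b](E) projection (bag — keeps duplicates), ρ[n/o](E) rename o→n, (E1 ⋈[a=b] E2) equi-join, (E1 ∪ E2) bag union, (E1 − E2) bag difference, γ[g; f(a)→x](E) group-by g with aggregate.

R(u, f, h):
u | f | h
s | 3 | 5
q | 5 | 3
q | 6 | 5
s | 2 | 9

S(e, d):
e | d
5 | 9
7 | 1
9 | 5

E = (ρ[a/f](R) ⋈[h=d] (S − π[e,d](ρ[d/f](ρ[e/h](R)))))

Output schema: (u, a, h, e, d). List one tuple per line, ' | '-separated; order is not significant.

Row counts bottom-up:
  R → 4
  ρ[a/f](R) → 4
  S → 3
  R → 4
  ρ[e/h](R) → 4
  ρ[d/f](ρ[e/h](R)) → 4
  π[e,d](ρ[d/f](ρ[e/h](R))) → 4
  (S − π[e,d](ρ[d/f](ρ[e/h](R)))) → 3
  (ρ[a/f](R) ⋈[h=d] (S − π[e,d](ρ[d/f](ρ[e/h](R))))) → 3

== RESULT ==
u | a | h | e | d
q | 6 | 5 | 9 | 5
s | 2 | 9 | 5 | 9
s | 3 | 5 | 9 | 5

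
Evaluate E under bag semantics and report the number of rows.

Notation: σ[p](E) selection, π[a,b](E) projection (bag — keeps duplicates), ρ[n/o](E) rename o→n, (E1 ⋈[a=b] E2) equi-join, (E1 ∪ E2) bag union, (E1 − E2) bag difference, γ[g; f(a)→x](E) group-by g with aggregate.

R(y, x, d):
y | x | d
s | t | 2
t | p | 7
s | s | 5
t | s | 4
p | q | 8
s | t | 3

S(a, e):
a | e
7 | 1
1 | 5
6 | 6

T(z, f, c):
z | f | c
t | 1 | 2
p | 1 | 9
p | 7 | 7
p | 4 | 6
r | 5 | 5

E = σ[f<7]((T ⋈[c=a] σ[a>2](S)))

Row counts bottom-up:
  T → 5
  S → 3
  σ[a>2](S) → 2
  (T ⋈[c=a] σ[a>2](S)) → 2
  σ[f<7]((T ⋈[c=a] σ[a>2](S))) → 1

|E| = 1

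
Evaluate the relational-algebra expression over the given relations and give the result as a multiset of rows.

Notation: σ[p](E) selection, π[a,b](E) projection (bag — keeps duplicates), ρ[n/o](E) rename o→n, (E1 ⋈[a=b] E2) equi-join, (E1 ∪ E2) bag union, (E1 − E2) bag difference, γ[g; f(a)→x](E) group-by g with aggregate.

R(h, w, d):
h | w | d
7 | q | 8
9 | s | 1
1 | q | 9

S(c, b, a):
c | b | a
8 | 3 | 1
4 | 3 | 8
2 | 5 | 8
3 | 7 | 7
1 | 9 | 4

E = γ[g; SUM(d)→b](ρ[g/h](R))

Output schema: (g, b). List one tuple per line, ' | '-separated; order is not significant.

Subexpression sizes:
  R → 3
  ρ[g/h](R) → 3
  γ[g; SUM(d)→b](ρ[g/h](R)) → 3

== RESULT ==
g | b
1 | 9
7 | 8
9 | 1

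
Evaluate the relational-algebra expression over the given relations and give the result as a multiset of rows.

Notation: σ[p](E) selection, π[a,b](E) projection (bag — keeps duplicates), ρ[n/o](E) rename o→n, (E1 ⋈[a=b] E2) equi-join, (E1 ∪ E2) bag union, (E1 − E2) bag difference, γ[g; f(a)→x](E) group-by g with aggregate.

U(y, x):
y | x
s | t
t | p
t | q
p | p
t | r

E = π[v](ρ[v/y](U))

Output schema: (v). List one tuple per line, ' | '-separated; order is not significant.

Stepwise |·|:
  U → 5
  ρ[v/y](U) → 5
  π[v](ρ[v/y](U)) → 5

== RESULT ==
v
p
s
t
t
t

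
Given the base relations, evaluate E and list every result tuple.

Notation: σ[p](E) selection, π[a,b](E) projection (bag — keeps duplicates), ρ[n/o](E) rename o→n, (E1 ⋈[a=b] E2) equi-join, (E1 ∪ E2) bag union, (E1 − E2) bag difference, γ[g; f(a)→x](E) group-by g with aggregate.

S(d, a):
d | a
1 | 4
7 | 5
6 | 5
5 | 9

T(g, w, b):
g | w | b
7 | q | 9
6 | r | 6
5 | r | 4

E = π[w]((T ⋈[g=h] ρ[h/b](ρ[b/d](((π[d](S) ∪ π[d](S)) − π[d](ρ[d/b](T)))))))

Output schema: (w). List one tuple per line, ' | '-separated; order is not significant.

Per-node cardinality:
  T → 3
  S → 4
  π[d](S) → 4
  S → 4
  π[d](S) → 4
  (π[d](S) ∪ π[d](S)) → 8
  T → 3
  ρ[d/b](T) → 3
  π[d](ρ[d/b](T)) → 3
  ((π[d](S) ∪ π[d](S)) − π[d](ρ[d/b](T))) → 7
  ρ[b/d](((π[d](S) ∪ π[d](S)) − π[d](ρ[d/b](T)))) → 7
  ρ[h/b](ρ[b/d](((π[d](S) ∪ π[d](S)) − π[d](ρ[d/b](T))))) → 7
  (T ⋈[g=h] ρ[h/b](ρ[b/d](((π[d](S) ∪ π[d](S)) − π[d](ρ[d/b](T)))))) → 5
  π[w]((T ⋈[g=h] ρ[h/b](ρ[b/d](((π[d](S) ∪ π[d](S)) − π[d](ρ[d/b](T))))))) → 5

== RESULT ==
w
q
q
r
r
r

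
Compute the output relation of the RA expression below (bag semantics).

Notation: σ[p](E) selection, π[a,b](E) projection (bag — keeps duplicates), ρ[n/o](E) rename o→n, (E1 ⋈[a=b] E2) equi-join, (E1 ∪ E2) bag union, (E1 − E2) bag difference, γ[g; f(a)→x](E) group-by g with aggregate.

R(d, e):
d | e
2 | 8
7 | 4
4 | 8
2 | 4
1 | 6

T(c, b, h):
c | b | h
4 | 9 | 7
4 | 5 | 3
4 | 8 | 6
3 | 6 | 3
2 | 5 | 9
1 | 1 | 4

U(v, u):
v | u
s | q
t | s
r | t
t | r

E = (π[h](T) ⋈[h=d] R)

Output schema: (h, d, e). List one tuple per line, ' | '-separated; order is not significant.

Row counts bottom-up:
  T → 6
  π[h](T) → 6
  R → 5
  (π[h](T) ⋈[h=d] R) → 2

== RESULT ==
h | d | e
4 | 4 | 8
7 | 7 | 4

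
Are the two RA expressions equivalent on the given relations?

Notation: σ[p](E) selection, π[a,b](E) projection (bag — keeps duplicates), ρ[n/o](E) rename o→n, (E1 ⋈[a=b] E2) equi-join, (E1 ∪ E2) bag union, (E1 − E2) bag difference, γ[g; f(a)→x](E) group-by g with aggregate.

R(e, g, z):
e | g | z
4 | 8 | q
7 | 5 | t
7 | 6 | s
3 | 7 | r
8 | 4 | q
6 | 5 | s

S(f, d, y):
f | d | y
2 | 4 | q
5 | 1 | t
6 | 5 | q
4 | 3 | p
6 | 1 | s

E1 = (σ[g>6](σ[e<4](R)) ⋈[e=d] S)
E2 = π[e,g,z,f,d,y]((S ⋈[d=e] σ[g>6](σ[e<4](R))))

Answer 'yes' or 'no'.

E1 per-node cardinality:
  R → 6
  σ[e<4](R) → 1
  σ[g>6](σ[e<4](R)) → 1
  S → 5
  (σ[g>6](σ[e<4](R)) ⋈[e=d] S) → 1
E2 per-node cardinality:
  S → 5
  R → 6
  σ[e<4](R) → 1
  σ[g>6](σ[e<4](R)) → 1
  (S ⋈[d=e] σ[g>6](σ[e<4](R))) → 1
  π[e,g,z,f,d,y]((S ⋈[d=e] σ[g>6](σ[e<4](R)))) → 1

E1 and E2 produce the same multiset:
e | g | z | f | d | y
3 | 7 | r | 4 | 3 | p

yes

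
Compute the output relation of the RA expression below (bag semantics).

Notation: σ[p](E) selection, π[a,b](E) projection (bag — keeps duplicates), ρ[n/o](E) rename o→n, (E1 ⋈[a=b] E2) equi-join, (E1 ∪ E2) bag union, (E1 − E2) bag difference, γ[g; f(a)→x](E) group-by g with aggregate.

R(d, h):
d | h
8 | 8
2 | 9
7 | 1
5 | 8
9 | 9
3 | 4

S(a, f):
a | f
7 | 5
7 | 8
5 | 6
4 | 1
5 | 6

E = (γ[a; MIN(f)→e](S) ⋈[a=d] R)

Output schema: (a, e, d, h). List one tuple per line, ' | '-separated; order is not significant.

Subexpression sizes:
  S → 5
  γ[a; MIN(f)→e](S) → 3
  R → 6
  (γ[a; MIN(f)→e](S) ⋈[a=d] R) → 2

== RESULT ==
a | e | d | h
5 | 6 | 5 | 8
7 | 5 | 7 | 1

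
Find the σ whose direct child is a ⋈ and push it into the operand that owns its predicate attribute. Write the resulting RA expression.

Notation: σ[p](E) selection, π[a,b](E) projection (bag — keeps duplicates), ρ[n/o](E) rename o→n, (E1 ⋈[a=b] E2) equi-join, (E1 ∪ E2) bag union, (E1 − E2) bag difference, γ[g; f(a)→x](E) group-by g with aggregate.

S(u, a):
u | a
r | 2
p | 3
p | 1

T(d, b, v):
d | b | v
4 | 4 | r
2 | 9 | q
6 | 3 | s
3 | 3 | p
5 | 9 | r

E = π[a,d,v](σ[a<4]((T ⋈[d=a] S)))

σ filters on a, owned by the right side.
E' = π[a,d,v]((T ⋈[d=a] σ[a<4](S)))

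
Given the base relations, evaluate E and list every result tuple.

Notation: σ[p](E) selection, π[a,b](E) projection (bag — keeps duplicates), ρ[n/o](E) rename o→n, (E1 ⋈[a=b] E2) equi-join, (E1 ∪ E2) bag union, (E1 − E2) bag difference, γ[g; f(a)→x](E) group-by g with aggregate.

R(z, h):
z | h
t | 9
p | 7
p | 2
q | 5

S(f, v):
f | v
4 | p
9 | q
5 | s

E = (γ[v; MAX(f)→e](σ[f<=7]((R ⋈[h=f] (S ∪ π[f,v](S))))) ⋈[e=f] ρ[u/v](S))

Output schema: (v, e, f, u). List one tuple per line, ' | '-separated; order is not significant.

Subexpression sizes:
  R → 4
  S → 3
  S → 3
  π[f,v](S) → 3
  (S ∪ π[f,v](S)) → 6
  (R ⋈[h=f] (S ∪ π[f,v](S))) → 4
  σ[f<=7]((R ⋈[h=f] (S ∪ π[f,v](S)))) → 2
  γ[v; MAX(f)→e](σ[f<=7]((R ⋈[h=f] (S ∪ π[f,v](S))))) → 1
  S → 3
  ρ[u/v](S) → 3
  (γ[v; MAX(f)→e](σ[f<=7]((R ⋈[h=f] (S ∪ π[f,v](S))))) ⋈[e=f] ρ[u/v](S)) → 1

== RESULT ==
v | e | f | u
s | 5 | 5 | s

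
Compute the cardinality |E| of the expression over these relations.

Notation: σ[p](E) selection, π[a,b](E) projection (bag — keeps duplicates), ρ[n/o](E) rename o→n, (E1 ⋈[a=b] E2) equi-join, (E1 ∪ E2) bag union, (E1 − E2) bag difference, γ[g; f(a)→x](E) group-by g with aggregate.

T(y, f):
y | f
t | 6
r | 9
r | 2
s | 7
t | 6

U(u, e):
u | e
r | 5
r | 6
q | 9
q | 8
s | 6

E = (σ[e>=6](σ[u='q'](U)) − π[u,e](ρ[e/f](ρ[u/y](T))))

Per-node cardinality:
  U → 5
  σ[u='q'](U) → 2
  σ[e>=6](σ[u='q'](U)) → 2
  T → 5
  ρ[u/y](T) → 5
  ρ[e/f](ρ[u/y](T)) → 5
  π[u,e](ρ[e/f](ρ[u/y](T))) → 5
  (σ[e>=6](σ[u='q'](U)) − π[u,e](ρ[e/f](ρ[u/y](T)))) → 2

|E| = 2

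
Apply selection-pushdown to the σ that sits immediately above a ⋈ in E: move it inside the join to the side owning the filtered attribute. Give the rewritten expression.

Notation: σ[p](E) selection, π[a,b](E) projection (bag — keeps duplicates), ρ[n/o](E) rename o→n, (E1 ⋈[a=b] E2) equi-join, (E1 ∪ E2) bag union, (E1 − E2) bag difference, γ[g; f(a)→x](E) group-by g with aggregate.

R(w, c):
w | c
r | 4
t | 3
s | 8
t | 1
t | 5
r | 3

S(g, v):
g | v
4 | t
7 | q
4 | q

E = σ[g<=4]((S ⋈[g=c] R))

σ filters on g, owned by the left side.
E' = (σ[g<=4](S) ⋈[g=c] R)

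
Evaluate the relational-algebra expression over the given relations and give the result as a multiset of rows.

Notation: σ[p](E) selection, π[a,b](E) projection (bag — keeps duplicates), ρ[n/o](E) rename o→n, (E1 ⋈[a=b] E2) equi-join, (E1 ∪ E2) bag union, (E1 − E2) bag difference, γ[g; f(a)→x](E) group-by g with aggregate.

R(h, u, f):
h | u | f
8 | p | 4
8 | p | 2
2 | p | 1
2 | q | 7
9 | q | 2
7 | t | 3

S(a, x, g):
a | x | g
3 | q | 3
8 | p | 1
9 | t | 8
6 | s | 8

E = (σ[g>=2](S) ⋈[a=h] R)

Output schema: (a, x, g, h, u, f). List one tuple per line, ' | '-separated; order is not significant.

Subexpression sizes:
  S → 4
  σ[g>=2](S) → 3
  R → 6
  (σ[g>=2](S) ⋈[a=h] R) → 1

== RESULT ==
a | x | g | h | u | f
9 | t | 8 | 9 | q | 2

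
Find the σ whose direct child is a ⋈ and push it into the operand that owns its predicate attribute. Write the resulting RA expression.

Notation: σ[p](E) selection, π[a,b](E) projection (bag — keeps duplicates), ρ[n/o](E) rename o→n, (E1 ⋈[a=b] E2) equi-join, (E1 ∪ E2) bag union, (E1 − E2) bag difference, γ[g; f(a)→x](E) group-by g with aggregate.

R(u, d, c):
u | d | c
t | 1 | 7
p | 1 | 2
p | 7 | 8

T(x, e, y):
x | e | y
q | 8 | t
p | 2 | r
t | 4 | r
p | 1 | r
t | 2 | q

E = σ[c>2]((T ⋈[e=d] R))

σ filters on c, owned by the right side.
E' = (T ⋈[e=d] σ[c>2](R))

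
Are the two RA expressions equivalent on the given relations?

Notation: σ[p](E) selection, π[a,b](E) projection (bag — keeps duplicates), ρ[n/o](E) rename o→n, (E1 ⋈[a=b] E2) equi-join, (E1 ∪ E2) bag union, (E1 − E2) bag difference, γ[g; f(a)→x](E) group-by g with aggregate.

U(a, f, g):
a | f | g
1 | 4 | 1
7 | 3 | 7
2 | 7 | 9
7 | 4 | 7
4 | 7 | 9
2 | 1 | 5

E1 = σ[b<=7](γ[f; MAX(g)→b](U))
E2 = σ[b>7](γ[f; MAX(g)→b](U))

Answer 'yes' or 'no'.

E1 row counts bottom-up:
  U → 6
  γ[f; MAX(g)→b](U) → 4
  σ[b<=7](γ[f; MAX(g)→b](U)) → 3
E2 row counts bottom-up:
  U → 6
  γ[f; MAX(g)→b](U) → 4
  σ[b>7](γ[f; MAX(g)→b](U)) → 1

E1 result:
f | b
1 | 5
3 | 7
4 | 7
E2 result:
f | b
7 | 9
Witness: (7, 9) appears 0× in E1 but 1× in E2.

no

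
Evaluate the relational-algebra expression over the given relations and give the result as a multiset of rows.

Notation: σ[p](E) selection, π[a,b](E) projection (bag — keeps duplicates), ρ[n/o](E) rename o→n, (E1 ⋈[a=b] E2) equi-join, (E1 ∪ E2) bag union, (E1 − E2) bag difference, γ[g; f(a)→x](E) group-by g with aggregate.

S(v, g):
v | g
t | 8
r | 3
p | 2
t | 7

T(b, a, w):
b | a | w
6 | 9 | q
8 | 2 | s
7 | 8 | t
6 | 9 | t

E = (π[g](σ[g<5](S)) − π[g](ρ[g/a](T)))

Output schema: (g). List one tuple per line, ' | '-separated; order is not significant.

Row counts bottom-up:
  S → 4
  σ[g<5](S) → 2
  π[g](σ[g<5](S)) → 2
  T → 4
  ρ[g/a](T) → 4
  π[g](ρ[g/a](T)) → 4
  (π[g](σ[g<5](S)) − π[g](ρ[g/a](T))) → 1

== RESULT ==
g
3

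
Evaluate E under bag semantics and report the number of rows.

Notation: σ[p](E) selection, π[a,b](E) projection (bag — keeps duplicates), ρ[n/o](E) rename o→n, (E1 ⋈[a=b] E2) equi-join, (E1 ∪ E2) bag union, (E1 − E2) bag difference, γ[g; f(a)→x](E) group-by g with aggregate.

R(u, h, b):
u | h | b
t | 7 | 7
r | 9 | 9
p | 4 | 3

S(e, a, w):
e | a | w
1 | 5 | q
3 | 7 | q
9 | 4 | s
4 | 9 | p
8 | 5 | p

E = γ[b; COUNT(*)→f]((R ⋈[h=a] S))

Per-node cardinality:
  R → 3
  S → 5
  (R ⋈[h=a] S) → 3
  γ[b; COUNT(*)→f]((R ⋈[h=a] S)) → 3

|E| = 3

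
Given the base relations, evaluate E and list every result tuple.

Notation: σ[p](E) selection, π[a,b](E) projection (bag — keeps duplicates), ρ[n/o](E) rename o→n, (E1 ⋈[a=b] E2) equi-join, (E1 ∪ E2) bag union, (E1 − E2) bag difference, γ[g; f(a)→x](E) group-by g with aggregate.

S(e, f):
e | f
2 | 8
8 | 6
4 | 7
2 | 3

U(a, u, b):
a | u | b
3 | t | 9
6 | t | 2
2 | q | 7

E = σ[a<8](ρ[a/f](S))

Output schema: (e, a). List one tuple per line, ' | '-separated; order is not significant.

Stepwise |·|:
  S → 4
  ρ[a/f](S) → 4
  σ[a<8](ρ[a/f](S)) → 3

== RESULT ==
e | a
2 | 3
4 | 7
8 | 6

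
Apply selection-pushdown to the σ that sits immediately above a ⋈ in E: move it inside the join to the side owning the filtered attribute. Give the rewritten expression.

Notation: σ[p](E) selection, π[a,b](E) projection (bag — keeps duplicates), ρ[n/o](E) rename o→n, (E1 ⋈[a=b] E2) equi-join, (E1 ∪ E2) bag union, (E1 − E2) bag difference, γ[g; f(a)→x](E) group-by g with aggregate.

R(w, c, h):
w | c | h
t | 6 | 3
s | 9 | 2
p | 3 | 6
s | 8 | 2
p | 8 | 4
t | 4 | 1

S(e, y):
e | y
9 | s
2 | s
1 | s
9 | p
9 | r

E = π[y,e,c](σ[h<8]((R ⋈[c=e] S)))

σ filters on h, owned by the left side.
E' = π[y,e,c]((σ[h<8](R) ⋈[c=e] S))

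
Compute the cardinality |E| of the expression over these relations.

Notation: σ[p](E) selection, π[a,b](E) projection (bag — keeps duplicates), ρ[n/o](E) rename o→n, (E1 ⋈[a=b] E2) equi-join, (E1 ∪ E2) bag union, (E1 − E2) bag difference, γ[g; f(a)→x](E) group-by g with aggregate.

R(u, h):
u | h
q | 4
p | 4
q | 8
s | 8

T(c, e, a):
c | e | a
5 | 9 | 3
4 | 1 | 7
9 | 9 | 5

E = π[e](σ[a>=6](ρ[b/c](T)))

Per-node cardinality:
  T → 3
  ρ[b/c](T) → 3
  σ[a>=6](ρ[b/c](T)) → 1
  π[e](σ[a>=6](ρ[b/c](T))) → 1

|E| = 1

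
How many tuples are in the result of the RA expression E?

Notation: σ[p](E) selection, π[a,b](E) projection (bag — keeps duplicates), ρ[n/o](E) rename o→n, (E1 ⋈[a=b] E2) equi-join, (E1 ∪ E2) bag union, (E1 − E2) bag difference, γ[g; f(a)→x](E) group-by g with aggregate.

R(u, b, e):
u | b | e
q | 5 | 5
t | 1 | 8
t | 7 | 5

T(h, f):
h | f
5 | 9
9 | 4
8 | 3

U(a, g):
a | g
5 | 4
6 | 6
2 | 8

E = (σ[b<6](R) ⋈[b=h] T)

Subexpression sizes:
  R → 3
  σ[b<6](R) → 2
  T → 3
  (σ[b<6](R) ⋈[b=h] T) → 1

|E| = 1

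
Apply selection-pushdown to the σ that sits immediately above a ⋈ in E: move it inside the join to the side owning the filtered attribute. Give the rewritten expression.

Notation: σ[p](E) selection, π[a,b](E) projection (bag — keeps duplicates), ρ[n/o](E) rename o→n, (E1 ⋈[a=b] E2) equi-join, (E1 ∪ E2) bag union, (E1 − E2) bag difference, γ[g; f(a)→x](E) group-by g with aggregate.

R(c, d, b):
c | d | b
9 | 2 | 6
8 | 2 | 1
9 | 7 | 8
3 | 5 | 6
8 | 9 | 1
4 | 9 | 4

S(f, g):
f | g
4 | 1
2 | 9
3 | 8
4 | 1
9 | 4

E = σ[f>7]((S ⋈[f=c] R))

σ filters on f, owned by the left side.
E' = (σ[f>7](S) ⋈[f=c] R)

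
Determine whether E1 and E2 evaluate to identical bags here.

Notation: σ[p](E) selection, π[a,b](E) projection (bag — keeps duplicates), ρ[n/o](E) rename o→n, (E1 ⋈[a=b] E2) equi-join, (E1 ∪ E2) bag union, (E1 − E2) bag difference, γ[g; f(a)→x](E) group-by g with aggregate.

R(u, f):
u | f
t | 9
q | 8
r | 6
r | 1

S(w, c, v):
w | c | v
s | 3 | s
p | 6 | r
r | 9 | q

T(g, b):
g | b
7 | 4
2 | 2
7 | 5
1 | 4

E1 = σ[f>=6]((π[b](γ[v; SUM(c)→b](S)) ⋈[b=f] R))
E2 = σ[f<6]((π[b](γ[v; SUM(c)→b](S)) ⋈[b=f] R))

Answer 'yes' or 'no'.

E1 stepwise |·|:
  S → 3
  γ[v; SUM(c)→b](S) → 3
  π[b](γ[v; SUM(c)→b](S)) → 3
  R → 4
  (π[b](γ[v; SUM(c)→b](S)) ⋈[b=f] R) → 2
  σ[f>=6]((π[b](γ[v; SUM(c)→b](S)) ⋈[b=f] R)) → 2
E2 stepwise |·|:
  S → 3
  γ[v; SUM(c)→b](S) → 3
  π[b](γ[v; SUM(c)→b](S)) → 3
  R → 4
  (π[b](γ[v; SUM(c)→b](S)) ⋈[b=f] R) → 2
  σ[f<6]((π[b](γ[v; SUM(c)→b](S)) ⋈[b=f] R)) → 0

E1 result:
b | u | f
6 | r | 6
9 | t | 9
E2 result:
b | u | f
(0 rows)
Witness: (6, 'r', 6) appears 1× in E1 but 0× in E2.

no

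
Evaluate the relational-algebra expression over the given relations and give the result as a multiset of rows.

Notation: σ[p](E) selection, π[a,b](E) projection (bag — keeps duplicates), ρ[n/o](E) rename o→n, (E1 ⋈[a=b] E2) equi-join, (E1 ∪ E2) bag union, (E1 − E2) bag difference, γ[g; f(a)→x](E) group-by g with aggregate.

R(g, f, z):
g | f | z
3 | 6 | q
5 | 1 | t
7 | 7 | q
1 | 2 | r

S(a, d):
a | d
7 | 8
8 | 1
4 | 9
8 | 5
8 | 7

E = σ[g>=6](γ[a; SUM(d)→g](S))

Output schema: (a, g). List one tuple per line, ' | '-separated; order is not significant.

Row counts bottom-up:
  S → 5
  γ[a; SUM(d)→g](S) → 3
  σ[g>=6](γ[a; SUM(d)→g](S)) → 3

== RESULT ==
a | g
4 | 9
7 | 8
8 | 13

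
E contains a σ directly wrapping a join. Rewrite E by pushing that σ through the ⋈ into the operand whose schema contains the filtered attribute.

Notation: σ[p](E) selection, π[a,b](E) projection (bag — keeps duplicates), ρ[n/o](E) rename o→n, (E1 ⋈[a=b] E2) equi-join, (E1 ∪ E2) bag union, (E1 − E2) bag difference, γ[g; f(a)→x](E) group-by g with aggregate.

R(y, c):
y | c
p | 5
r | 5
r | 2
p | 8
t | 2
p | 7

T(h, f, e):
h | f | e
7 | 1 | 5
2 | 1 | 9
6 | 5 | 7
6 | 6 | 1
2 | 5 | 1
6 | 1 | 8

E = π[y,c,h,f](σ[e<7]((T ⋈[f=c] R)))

σ filters on e, owned by the left side.
E' = π[y,c,h,f]((σ[e<7](T) ⋈[f=c] R))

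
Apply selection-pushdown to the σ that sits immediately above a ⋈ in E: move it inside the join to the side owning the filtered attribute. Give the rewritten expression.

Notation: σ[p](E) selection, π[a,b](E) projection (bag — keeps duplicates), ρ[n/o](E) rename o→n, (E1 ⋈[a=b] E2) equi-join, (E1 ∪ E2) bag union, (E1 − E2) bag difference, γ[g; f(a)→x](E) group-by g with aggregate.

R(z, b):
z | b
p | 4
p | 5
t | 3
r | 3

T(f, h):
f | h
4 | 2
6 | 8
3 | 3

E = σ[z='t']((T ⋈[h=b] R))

σ filters on z, owned by the right side.
E' = (T ⋈[h=b] σ[z='t'](R))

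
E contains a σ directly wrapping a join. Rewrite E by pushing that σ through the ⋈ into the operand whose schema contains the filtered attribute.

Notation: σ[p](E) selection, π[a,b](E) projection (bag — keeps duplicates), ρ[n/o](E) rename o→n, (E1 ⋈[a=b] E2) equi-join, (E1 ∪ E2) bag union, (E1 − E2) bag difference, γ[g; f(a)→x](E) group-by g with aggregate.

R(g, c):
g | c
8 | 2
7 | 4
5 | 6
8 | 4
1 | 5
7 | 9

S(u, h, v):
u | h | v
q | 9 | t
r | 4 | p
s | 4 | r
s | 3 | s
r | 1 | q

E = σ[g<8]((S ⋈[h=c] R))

σ filters on g, owned by the right side.
E' = (S ⋈[h=c] σ[g<8](R))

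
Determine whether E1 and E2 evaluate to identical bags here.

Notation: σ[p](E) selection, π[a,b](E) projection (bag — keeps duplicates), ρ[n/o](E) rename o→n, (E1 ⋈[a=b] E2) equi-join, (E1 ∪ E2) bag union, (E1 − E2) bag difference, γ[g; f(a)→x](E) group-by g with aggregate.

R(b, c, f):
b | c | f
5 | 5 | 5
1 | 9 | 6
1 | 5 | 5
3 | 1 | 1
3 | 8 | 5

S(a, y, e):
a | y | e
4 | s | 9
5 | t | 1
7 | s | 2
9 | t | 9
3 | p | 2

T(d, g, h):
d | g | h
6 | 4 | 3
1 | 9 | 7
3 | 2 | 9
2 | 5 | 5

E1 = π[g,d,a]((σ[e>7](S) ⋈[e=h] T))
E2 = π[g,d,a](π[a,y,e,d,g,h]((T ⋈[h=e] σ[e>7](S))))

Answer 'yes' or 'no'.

E1 per-node cardinality:
  S → 5
  σ[e>7](S) → 2
  T → 4
  (σ[e>7](S) ⋈[e=h] T) → 2
  π[g,d,a]((σ[e>7](S) ⋈[e=h] T)) → 2
E2 per-node cardinality:
  T → 4
  S → 5
  σ[e>7](S) → 2
  (T ⋈[h=e] σ[e>7](S)) → 2
  π[a,y,e,d,g,h]((T ⋈[h=e] σ[e>7](S))) → 2
  π[g,d,a](π[a,y,e,d,g,h]((T ⋈[h=e] σ[e>7](S)))) → 2

E1 and E2 produce the same multiset:
g | d | a
2 | 3 | 4
2 | 3 | 9

yes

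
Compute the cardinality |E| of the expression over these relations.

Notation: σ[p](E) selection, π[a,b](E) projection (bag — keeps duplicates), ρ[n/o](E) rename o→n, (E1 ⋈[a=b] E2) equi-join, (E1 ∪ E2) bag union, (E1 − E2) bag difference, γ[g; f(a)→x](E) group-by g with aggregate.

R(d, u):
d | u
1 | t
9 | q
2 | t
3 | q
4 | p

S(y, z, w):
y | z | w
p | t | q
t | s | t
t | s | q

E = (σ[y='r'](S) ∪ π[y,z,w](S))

Subexpression sizes:
  S → 3
  σ[y='r'](S) → 0
  S → 3
  π[y,z,w](S) → 3
  (σ[y='r'](S) ∪ π[y,z,w](S)) → 3

|E| = 3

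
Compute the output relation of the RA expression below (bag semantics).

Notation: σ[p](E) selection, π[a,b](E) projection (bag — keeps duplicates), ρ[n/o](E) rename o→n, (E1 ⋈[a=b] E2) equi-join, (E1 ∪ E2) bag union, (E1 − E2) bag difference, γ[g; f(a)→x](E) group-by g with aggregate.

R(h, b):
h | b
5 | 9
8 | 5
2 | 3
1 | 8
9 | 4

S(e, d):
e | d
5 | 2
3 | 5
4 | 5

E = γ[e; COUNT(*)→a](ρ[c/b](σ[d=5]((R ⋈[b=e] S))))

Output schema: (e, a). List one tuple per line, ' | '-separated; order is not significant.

Stepwise |·|:
  R → 5
  S → 3
  (R ⋈[b=e] S) → 3
  σ[d=5]((R ⋈[b=e] S)) → 2
  ρ[c/b](σ[d=5]((R ⋈[b=e] S))) → 2
  γ[e; COUNT(*)→a](ρ[c/b](σ[d=5]((R ⋈[b=e] S)))) → 2

== RESULT ==
e | a
3 | 1
4 | 1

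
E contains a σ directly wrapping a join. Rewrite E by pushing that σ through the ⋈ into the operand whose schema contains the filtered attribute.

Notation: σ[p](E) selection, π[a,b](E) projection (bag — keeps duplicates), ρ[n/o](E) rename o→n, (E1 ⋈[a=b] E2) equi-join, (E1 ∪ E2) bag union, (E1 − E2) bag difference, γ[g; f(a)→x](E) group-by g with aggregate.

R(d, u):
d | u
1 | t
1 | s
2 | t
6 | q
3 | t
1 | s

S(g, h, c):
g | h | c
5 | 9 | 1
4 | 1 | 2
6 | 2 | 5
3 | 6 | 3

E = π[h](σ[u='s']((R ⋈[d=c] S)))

σ filters on u, owned by the left side.
E' = π[h]((σ[u='s'](R) ⋈[d=c] S))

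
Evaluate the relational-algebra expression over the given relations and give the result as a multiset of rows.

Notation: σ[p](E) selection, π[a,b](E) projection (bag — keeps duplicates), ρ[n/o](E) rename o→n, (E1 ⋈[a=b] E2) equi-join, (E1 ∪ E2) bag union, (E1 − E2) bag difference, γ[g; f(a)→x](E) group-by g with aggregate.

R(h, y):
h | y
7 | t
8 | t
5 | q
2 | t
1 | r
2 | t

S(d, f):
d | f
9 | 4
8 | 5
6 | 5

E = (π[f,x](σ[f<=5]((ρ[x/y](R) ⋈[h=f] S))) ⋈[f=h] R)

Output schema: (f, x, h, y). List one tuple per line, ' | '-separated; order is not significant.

Per-node cardinality:
  R → 6
  ρ[x/y](R) → 6
  S → 3
  (ρ[x/y](R) ⋈[h=f] S) → 2
  σ[f<=5]((ρ[x/y](R) ⋈[h=f] S)) → 2
  π[f,x](σ[f<=5]((ρ[x/y](R) ⋈[h=f] S))) → 2
  R → 6
  (π[f,x](σ[f<=5]((ρ[x/y](R) ⋈[h=f] S))) ⋈[f=h] R) → 2

== RESULT ==
f | x | h | y
5 | q | 5 | q
5 | q | 5 | q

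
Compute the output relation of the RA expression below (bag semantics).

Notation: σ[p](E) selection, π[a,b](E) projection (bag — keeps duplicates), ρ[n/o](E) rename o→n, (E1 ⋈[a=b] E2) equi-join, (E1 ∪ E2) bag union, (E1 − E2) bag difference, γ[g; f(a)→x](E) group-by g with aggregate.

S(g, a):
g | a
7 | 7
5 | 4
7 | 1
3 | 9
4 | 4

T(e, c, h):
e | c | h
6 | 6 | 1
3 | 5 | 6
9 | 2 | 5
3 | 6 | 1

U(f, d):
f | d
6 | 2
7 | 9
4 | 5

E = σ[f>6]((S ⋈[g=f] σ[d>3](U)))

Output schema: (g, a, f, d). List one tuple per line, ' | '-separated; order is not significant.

Per-node cardinality:
  S → 5
  U → 3
  σ[d>3](U) → 2
  (S ⋈[g=f] σ[d>3](U)) → 3
  σ[f>6]((S ⋈[g=f] σ[d>3](U))) → 2

== RESULT ==
g | a | f | d
7 | 1 | 7 | 9
7 | 7 | 7 | 9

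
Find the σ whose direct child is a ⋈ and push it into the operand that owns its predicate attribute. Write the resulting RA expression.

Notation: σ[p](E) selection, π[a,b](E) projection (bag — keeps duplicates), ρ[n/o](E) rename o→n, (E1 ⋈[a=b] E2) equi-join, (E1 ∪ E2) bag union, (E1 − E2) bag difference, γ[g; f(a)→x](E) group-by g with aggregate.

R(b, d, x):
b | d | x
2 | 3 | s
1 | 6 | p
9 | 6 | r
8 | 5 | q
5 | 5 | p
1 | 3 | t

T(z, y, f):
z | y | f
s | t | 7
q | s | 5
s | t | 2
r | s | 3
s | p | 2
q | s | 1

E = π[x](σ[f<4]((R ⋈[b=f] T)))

σ filters on f, owned by the right side.
E' = π[x]((R ⋈[b=f] σ[f<4](T)))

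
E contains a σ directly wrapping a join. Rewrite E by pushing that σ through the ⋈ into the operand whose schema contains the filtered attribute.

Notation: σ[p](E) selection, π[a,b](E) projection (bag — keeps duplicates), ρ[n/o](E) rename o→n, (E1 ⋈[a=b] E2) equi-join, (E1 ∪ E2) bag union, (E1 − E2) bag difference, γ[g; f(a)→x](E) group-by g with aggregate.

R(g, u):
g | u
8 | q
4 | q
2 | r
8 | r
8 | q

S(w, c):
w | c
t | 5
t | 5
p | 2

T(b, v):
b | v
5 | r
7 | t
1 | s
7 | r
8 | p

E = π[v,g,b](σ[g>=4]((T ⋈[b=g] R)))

σ filters on g, owned by the right side.
E' = π[v,g,b]((T ⋈[b=g] σ[g>=4](R)))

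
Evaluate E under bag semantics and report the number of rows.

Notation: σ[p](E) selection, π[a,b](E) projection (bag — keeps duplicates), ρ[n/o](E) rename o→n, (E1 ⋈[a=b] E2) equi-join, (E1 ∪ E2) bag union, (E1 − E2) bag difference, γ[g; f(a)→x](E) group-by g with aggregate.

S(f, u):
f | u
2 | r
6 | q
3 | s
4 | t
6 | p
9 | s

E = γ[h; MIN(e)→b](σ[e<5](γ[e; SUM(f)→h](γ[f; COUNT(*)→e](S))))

Row counts bottom-up:
  S → 6
  γ[f; COUNT(*)→e](S) → 5
  γ[e; SUM(f)→h](γ[f; COUNT(*)→e](S)) → 2
  σ[e<5](γ[e; SUM(f)→h](γ[f; COUNT(*)→e](S))) → 2
  γ[h; MIN(e)→b](σ[e<5](γ[e; SUM(f)→h](γ[f; COUNT(*)→e](S)))) → 2

|E| = 2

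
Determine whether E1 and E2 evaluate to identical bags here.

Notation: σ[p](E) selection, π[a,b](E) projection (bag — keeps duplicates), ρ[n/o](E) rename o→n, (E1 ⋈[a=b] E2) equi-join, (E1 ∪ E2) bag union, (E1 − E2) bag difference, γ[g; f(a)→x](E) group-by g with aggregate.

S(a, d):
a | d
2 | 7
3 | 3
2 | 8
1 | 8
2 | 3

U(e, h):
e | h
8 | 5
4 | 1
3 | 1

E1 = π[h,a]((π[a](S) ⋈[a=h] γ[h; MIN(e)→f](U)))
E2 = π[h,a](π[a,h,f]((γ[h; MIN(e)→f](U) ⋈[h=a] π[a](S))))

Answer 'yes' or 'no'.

E1 stepwise |·|:
  S → 5
  π[a](S) → 5
  U → 3
  γ[h; MIN(e)→f](U) → 2
  (π[a](S) ⋈[a=h] γ[h; MIN(e)→f](U)) → 1
  π[h,a]((π[a](S) ⋈[a=h] γ[h; MIN(e)→f](U))) → 1
E2 stepwise |·|:
  U → 3
  γ[h; MIN(e)→f](U) → 2
  S → 5
  π[a](S) → 5
  (γ[h; MIN(e)→f](U) ⋈[h=a] π[a](S)) → 1
  π[a,h,f]((γ[h; MIN(e)→f](U) ⋈[h=a] π[a](S))) → 1
  π[h,a](π[a,h,f]((γ[h; MIN(e)→f](U) ⋈[h=a] π[a](S)))) → 1

E1 and E2 produce the same multiset:
h | a
1 | 1

yes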